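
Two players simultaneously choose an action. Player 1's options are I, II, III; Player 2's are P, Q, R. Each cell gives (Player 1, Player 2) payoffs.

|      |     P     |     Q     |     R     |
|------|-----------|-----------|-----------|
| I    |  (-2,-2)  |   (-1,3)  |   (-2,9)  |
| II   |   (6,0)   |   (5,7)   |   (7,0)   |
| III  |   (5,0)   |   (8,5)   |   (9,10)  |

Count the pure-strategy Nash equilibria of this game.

1

(III, R): Player 1 gets 9 (best alternative 7); Player 2 gets 10 (best alternative 5). Neither deviates — NE.
(I, P) is not a NE: Player 1 would switch to II (6 > -2).
No other cell survives both best-response checks, so there is 1 pure NE.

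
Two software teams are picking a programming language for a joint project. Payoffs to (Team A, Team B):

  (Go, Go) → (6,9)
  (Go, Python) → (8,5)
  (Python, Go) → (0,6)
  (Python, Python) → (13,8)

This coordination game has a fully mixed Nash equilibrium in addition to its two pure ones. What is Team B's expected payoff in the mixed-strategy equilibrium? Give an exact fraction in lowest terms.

Team A mixes with probability p on Go, chosen so Team B is indifferent: 9p + 6(1−p) = 5p + 8(1−p) gives p = 1/3.
Team B's expected payoff is 9·1/3 + 6·2/3 = 7.

7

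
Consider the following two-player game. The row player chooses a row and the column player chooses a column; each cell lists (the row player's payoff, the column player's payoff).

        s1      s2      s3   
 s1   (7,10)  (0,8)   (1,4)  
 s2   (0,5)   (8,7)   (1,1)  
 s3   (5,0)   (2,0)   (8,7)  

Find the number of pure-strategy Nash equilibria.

Both s1: the row player gets 7 (best alternative 5); the column player gets 10 (best alternative 8). Neither deviates — NE.
Both s2: the row player gets 8 (best alternative 2); the column player gets 7 (best alternative 5). Neither deviates — NE.
Both s3: the row player gets 8 (best alternative 1); the column player gets 7 (best alternative 0). Neither deviates — NE.
(s2, s1) is not a NE: the row player would switch to s1 (7 > 0).
No other cell survives both best-response checks, so there are 3 pure NE.

3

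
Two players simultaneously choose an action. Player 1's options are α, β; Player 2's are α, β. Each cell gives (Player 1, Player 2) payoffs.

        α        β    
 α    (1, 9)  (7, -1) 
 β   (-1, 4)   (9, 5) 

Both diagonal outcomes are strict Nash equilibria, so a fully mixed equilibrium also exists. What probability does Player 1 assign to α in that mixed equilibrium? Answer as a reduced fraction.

Player 1's mix p on α must make Player 2 indifferent between α and β.
Player 2's payoff from α: 9p + 4(1−p). From β: (-1)p + 5(1−p).
Set equal: 10p = 1(1−p) → p = 1/11.

1/11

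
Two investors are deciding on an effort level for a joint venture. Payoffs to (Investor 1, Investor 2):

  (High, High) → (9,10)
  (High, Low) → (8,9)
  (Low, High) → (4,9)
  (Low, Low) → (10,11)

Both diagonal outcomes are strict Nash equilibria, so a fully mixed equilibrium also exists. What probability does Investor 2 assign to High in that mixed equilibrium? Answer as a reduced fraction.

Investor 2's mix q on High must make Investor 1 indifferent between High and Low.
Investor 1's payoff from High: 9q + 8(1−q). From Low: 4q + 10(1−q).
Set equal: 5q = 2(1−q) → q = 2/7.

2/7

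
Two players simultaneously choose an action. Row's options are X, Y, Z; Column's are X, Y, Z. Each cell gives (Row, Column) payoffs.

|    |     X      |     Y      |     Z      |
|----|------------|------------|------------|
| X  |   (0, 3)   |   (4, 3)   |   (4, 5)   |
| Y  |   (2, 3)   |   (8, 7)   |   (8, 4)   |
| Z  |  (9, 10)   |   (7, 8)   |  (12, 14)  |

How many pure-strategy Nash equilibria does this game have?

2

Both Y: Row gets 8 (best alternative 7); Column gets 7 (best alternative 4). Neither deviates — NE.
Both Z: Row gets 12 (best alternative 8); Column gets 14 (best alternative 10). Neither deviates — NE.
Both X is not a NE: Row would switch to Z (9 > 0).
No other cell survives both best-response checks, so there are 2 pure NE.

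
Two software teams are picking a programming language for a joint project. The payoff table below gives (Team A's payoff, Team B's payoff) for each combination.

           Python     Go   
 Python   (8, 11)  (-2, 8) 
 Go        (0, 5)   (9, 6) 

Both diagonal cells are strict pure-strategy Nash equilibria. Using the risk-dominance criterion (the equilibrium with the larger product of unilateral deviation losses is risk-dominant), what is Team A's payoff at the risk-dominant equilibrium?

At both Python: Team A loses 8 − 0 = 8 by deviating; Team B loses 11 − 8 = 3. Product = 8·3 = 24.
At both Go: Team A loses 9 − (-2) = 11 by deviating; Team B loses 6 − 5 = 1. Product = 11·1 = 11.
24 > 11, so both Python is risk-dominant. Team A's payoff there is 8.

8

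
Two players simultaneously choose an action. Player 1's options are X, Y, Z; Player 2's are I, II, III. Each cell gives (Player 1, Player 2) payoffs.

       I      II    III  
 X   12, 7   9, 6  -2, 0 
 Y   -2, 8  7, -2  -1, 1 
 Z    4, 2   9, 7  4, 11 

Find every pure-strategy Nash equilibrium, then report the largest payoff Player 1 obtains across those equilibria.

12

(X, I) is a pure NE (Player 1: 12 ≥ 4; Player 2: 7 ≥ 6). Player 1 gets 12.
(Z, III) is a pure NE (Player 1: 4 ≥ -1; Player 2: 11 ≥ 7). Player 1 gets 4.
Every other cell has a profitable deviation for at least one player. Highest of {12, 4} is 12.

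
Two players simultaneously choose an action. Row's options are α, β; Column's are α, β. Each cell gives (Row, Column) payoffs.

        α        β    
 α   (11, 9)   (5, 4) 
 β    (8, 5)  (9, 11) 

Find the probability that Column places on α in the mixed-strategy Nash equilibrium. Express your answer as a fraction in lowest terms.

Column's mix q on α must make Row indifferent between α and β.
Row's payoff from α: 11q + 5(1−q). From β: 8q + 9(1−q).
Set equal: 3q = 4(1−q) → q = 4/7.

4/7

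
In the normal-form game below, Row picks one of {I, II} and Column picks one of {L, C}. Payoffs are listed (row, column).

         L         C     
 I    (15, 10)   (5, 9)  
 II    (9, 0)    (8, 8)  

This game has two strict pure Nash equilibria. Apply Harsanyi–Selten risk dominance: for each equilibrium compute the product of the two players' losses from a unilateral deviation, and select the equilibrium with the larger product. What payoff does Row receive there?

8

At (I, L): Row loses 15 − 9 = 6 by deviating; Column loses 10 − 9 = 1. Product = 6·1 = 6.
At (II, C): Row loses 8 − 5 = 3 by deviating; Column loses 8 − 0 = 8. Product = 3·8 = 24.
24 > 6, so (II, C) is risk-dominant. Row's payoff there is 8.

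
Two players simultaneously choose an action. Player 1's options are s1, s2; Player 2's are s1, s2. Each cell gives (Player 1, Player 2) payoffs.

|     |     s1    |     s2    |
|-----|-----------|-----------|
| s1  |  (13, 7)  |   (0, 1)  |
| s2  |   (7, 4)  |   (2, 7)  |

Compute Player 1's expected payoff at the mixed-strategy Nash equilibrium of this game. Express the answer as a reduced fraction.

Player 2 mixes with probability q on s1, chosen so Player 1 is indifferent: 13q + 0(1−q) = 7q + 2(1−q) gives q = 1/4.
Player 1's expected payoff (from either row, since indifferent) is 13·1/4 + 0·3/4 = 13/4.

13/4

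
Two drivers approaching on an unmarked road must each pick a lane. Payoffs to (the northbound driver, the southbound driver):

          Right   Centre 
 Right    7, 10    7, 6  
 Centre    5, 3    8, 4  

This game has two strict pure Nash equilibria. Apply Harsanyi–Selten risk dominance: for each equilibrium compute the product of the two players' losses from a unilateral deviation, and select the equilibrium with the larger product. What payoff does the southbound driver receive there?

At both Right: the northbound driver loses 7 − 5 = 2 by deviating; the southbound driver loses 10 − 6 = 4. Product = 2·4 = 8.
At both Centre: the northbound driver loses 8 − 7 = 1 by deviating; the southbound driver loses 4 − 3 = 1. Product = 1·1 = 1.
8 > 1, so both Right is risk-dominant. The southbound driver's payoff there is 10.

10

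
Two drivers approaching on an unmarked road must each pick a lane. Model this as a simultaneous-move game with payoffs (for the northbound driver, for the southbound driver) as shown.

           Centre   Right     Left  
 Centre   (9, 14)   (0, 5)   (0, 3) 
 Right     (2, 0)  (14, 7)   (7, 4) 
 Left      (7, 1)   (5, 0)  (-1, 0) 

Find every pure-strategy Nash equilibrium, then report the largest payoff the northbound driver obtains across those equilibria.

14

Both Centre is a pure NE (the northbound driver: 9 ≥ 7; the southbound driver: 14 ≥ 5). The northbound driver gets 9.
Both Right is a pure NE (the northbound driver: 14 ≥ 5; the southbound driver: 7 ≥ 4). The northbound driver gets 14.
Every other cell has a profitable deviation for at least one player. Highest of {9, 14} is 14.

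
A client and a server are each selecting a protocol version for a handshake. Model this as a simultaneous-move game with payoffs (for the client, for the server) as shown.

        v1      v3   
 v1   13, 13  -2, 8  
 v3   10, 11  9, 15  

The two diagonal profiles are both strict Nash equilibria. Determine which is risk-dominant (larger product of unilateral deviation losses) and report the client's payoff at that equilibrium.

9

At both v1: the client loses 13 − 10 = 3 by deviating; the server loses 13 − 8 = 5. Product = 3·5 = 15.
At both v3: the client loses 9 − (-2) = 11 by deviating; the server loses 15 − 11 = 4. Product = 11·4 = 44.
44 > 15, so both v3 is risk-dominant. The client's payoff there is 9.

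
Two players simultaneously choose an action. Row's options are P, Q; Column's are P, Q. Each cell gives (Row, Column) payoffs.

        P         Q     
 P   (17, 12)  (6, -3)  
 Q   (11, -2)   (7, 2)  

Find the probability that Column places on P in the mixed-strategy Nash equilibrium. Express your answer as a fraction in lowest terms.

1/7

Column's mix q on P must make Row indifferent between P and Q.
Row's payoff from P: 17q + 6(1−q). From Q: 11q + 7(1−q).
Set equal: 6q = 1(1−q) → q = 1/7.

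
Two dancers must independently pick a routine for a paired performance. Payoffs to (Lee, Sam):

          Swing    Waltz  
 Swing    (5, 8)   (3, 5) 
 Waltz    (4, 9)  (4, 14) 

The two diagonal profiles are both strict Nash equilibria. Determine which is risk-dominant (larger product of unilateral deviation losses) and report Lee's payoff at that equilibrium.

At both Swing: Lee loses 5 − 4 = 1 by deviating; Sam loses 8 − 5 = 3. Product = 1·3 = 3.
At both Waltz: Lee loses 4 − 3 = 1 by deviating; Sam loses 14 − 9 = 5. Product = 1·5 = 5.
5 > 3, so both Waltz is risk-dominant. Lee's payoff there is 4.

4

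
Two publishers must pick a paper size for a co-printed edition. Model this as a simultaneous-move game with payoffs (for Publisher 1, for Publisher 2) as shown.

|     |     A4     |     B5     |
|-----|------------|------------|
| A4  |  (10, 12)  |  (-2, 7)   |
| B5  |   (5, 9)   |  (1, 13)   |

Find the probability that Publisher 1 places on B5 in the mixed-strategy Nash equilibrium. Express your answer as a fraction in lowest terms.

5/9

Publisher 1's mix p on A4 must make Publisher 2 indifferent between A4 and B5.
Publisher 2's payoff from A4: 12p + 9(1−p). From B5: 7p + 13(1−p).
Set equal: 5p = 4(1−p) → p = 4/9.
Probability on B5 is 1 − 4/9 = 5/9.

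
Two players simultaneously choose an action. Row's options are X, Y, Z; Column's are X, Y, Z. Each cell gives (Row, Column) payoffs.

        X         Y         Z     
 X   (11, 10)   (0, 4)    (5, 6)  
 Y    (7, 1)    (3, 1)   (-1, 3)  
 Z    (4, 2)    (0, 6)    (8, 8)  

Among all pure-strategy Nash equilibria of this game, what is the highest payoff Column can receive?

10

Both X is a pure NE (Row: 11 ≥ 7; Column: 10 ≥ 6). Column gets 10.
Both Z is a pure NE (Row: 8 ≥ 5; Column: 8 ≥ 6). Column gets 8.
Every other cell has a profitable deviation for at least one player. Highest of {10, 8} is 10.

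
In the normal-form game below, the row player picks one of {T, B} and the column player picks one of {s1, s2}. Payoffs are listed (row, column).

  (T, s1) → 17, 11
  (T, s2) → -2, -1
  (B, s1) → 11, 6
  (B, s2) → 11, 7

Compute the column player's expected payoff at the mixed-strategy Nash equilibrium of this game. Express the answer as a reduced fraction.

The row player mixes with probability p on T, chosen so the column player is indifferent: 11p + 6(1−p) = (-1)p + 7(1−p) gives p = 1/13.
The column player's expected payoff is 11·1/13 + 6·12/13 = 83/13.

83/13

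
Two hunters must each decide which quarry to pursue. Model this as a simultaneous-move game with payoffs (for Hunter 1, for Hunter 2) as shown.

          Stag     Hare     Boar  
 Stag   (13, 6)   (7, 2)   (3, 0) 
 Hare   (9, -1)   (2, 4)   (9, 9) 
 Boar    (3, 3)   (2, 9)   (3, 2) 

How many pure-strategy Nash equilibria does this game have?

2

Both Stag: Hunter 1 gets 13 (best alternative 9); Hunter 2 gets 6 (best alternative 2). Neither deviates — NE.
(Hare, Boar): Hunter 1 gets 9 (best alternative 3); Hunter 2 gets 9 (best alternative 4). Neither deviates — NE.
Both Boar is not a NE: Hunter 1 would switch to Hare (9 > 3).
No other cell survives both best-response checks, so there are 2 pure NE.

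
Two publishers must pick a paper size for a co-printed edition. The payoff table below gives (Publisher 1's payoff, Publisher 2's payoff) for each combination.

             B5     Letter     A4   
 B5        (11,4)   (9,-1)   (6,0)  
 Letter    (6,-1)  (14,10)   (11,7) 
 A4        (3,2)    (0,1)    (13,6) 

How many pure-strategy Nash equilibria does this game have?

3

Both B5: Publisher 1 gets 11 (best alternative 6); Publisher 2 gets 4 (best alternative 0). Neither deviates — NE.
Both Letter: Publisher 1 gets 14 (best alternative 9); Publisher 2 gets 10 (best alternative 7). Neither deviates — NE.
Both A4: Publisher 1 gets 13 (best alternative 11); Publisher 2 gets 6 (best alternative 2). Neither deviates — NE.
(Letter, B5) is not a NE: Publisher 1 would switch to B5 (11 > 6).
No other cell survives both best-response checks, so there are 3 pure NE.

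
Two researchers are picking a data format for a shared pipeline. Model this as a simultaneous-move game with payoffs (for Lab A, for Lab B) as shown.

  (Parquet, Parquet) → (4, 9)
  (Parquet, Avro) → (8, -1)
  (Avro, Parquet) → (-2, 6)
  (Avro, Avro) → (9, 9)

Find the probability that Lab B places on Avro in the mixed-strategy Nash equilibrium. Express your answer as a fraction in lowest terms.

Lab B's mix q on Parquet must make Lab A indifferent between Parquet and Avro.
Lab A's payoff from Parquet: 4q + 8(1−q). From Avro: (-2)q + 9(1−q).
Set equal: 6q = 1(1−q) → q = 1/7.
Probability on Avro is 1 − 1/7 = 6/7.

6/7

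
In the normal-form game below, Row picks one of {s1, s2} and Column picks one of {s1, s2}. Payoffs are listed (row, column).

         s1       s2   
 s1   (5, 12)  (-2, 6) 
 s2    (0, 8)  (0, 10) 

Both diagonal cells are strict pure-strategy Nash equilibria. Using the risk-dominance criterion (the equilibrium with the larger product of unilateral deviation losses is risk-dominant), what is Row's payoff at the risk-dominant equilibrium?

5

At both s1: Row loses 5 − 0 = 5 by deviating; Column loses 12 − 6 = 6. Product = 5·6 = 30.
At both s2: Row loses 0 − (-2) = 2 by deviating; Column loses 10 − 8 = 2. Product = 2·2 = 4.
30 > 4, so both s1 is risk-dominant. Row's payoff there is 5.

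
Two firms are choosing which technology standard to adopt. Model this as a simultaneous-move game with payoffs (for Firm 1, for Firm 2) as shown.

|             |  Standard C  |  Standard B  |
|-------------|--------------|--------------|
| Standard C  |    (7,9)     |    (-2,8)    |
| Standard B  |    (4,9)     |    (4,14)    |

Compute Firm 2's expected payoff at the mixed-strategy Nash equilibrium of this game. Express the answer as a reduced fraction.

Firm 1 mixes with probability p on Standard C, chosen so Firm 2 is indifferent: 9p + 9(1−p) = 8p + 14(1−p) gives p = 5/6.
Firm 2's expected payoff is 9·5/6 + 9·1/6 = 9.

9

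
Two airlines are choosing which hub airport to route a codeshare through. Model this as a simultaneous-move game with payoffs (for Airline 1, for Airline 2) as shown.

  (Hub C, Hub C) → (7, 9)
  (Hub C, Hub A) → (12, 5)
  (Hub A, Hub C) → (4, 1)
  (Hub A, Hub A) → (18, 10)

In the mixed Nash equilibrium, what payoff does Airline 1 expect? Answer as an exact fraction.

26/3

Airline 2 mixes with probability q on Hub C, chosen so Airline 1 is indifferent: 7q + 12(1−q) = 4q + 18(1−q) gives q = 2/3.
Airline 1's expected payoff (from either row, since indifferent) is 7·2/3 + 12·1/3 = 26/3.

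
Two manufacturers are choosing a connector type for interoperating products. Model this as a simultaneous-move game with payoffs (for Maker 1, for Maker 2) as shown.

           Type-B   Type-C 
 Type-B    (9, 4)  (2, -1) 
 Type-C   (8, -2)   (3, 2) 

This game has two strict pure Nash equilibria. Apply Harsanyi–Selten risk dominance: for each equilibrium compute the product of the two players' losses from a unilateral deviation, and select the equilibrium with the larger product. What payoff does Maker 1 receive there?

9

At both Type-B: Maker 1 loses 9 − 8 = 1 by deviating; Maker 2 loses 4 − (-1) = 5. Product = 1·5 = 5.
At both Type-C: Maker 1 loses 3 − 2 = 1 by deviating; Maker 2 loses 2 − (-2) = 4. Product = 1·4 = 4.
5 > 4, so both Type-B is risk-dominant. Maker 1's payoff there is 9.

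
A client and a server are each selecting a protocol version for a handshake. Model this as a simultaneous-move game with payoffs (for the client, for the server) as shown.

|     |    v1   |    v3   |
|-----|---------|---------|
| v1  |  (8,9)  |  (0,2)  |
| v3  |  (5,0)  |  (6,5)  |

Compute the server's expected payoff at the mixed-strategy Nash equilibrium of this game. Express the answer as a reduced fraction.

The client mixes with probability p on v1, chosen so the server is indifferent: 9p + 0(1−p) = 2p + 5(1−p) gives p = 5/12.
The server's expected payoff is 9·5/12 + 0·7/12 = 15/4.

15/4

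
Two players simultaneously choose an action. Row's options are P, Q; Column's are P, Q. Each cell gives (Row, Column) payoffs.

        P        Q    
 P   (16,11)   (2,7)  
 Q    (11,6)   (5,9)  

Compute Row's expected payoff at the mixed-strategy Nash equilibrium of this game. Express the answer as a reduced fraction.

Column mixes with probability q on P, chosen so Row is indifferent: 16q + 2(1−q) = 11q + 5(1−q) gives q = 3/8.
Row's expected payoff (from either row, since indifferent) is 16·3/8 + 2·5/8 = 29/4.

29/4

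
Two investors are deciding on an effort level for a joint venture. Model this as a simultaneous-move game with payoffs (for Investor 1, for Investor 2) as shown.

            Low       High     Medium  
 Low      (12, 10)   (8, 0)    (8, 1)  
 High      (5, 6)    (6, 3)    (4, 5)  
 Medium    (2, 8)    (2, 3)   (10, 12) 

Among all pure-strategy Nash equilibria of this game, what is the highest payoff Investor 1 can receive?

12

Both Low is a pure NE (Investor 1: 12 ≥ 5; Investor 2: 10 ≥ 1). Investor 1 gets 12.
Both Medium is a pure NE (Investor 1: 10 ≥ 8; Investor 2: 12 ≥ 8). Investor 1 gets 10.
Every other cell has a profitable deviation for at least one player. Highest of {12, 10} is 12.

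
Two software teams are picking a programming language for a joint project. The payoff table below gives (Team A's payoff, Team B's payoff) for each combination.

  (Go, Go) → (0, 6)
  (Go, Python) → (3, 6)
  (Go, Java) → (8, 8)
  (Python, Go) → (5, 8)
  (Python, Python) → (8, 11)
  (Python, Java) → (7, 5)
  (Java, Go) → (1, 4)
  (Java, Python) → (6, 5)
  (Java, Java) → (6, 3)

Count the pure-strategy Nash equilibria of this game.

2

(Go, Java): Team A gets 8 (best alternative 7); Team B gets 8 (best alternative 6). Neither deviates — NE.
Both Python: Team A gets 8 (best alternative 6); Team B gets 11 (best alternative 8). Neither deviates — NE.
Both Go is not a NE: Team A would switch to Python (5 > 0).
No other cell survives both best-response checks, so there are 2 pure NE.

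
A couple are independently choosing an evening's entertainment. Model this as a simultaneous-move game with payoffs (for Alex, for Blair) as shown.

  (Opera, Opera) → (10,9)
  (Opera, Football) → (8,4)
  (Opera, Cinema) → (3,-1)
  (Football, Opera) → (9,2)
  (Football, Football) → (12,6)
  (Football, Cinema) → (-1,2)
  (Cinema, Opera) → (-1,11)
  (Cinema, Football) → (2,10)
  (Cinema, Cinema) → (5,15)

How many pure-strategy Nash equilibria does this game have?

3

Both Opera: Alex gets 10 (best alternative 9); Blair gets 9 (best alternative 4). Neither deviates — NE.
Both Football: Alex gets 12 (best alternative 8); Blair gets 6 (best alternative 2). Neither deviates — NE.
Both Cinema: Alex gets 5 (best alternative 3); Blair gets 15 (best alternative 11). Neither deviates — NE.
(Football, Opera) is not a NE: Alex would switch to Opera (10 > 9).
No other cell survives both best-response checks, so there are 3 pure NE.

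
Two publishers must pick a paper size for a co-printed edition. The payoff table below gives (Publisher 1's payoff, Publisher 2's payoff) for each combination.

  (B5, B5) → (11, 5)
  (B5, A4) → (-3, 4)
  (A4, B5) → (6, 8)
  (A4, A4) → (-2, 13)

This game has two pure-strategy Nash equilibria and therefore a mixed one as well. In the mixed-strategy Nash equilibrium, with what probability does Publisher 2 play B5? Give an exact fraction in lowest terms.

1/6

Publisher 2's mix q on B5 must make Publisher 1 indifferent between B5 and A4.
Publisher 1's payoff from B5: 11q + (-3)(1−q). From A4: 6q + (-2)(1−q).
Set equal: 5q = 1(1−q) → q = 1/6.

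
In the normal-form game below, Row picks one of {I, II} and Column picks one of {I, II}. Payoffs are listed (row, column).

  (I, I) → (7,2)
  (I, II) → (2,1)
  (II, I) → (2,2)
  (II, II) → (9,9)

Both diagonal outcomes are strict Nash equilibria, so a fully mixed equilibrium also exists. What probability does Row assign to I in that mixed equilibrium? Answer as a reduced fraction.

Row's mix p on I must make Column indifferent between I and II.
Column's payoff from I: 2p + 2(1−p). From II: 1p + 9(1−p).
Set equal: 1p = 7(1−p) → p = 7/8.

7/8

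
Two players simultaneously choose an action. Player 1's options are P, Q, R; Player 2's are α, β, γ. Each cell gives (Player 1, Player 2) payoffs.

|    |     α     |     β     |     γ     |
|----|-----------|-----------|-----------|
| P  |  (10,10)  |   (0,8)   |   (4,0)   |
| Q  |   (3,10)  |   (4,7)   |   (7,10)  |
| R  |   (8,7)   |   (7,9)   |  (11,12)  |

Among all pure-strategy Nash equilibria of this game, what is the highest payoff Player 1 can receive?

11

(P, α) is a pure NE (Player 1: 10 ≥ 8; Player 2: 10 ≥ 8). Player 1 gets 10.
(R, γ) is a pure NE (Player 1: 11 ≥ 7; Player 2: 12 ≥ 9). Player 1 gets 11.
Every other cell has a profitable deviation for at least one player. Highest of {10, 11} is 11.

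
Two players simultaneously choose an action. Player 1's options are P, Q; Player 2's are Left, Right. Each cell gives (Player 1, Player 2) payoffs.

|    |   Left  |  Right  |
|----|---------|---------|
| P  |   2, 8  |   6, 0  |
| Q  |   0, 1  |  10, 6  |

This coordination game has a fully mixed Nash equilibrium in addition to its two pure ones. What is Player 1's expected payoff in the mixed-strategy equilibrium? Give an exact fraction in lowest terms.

10/3

Player 2 mixes with probability q on Left, chosen so Player 1 is indifferent: 2q + 6(1−q) = 0q + 10(1−q) gives q = 2/3.
Player 1's expected payoff (from either row, since indifferent) is 2·2/3 + 6·1/3 = 10/3.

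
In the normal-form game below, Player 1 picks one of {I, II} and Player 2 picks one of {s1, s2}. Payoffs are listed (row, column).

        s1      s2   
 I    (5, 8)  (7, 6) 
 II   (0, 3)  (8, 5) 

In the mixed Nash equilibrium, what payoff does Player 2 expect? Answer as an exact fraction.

Player 1 mixes with probability p on I, chosen so Player 2 is indifferent: 8p + 3(1−p) = 6p + 5(1−p) gives p = 1/2.
Player 2's expected payoff is 8·1/2 + 3·1/2 = 11/2.

11/2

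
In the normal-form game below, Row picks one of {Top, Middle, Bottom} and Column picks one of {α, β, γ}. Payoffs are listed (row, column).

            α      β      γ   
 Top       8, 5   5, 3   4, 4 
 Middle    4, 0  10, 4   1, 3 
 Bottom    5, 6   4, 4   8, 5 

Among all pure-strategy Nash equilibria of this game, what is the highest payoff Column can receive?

5

(Top, α) is a pure NE (Row: 8 ≥ 5; Column: 5 ≥ 4). Column gets 5.
(Middle, β) is a pure NE (Row: 10 ≥ 5; Column: 4 ≥ 3). Column gets 4.
Every other cell has a profitable deviation for at least one player. Highest of {5, 4} is 5.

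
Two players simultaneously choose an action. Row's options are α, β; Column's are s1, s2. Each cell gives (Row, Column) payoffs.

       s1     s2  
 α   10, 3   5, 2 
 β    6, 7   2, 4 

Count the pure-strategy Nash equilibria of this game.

(α, s1): Row gets 10 (best alternative 6); Column gets 3 (best alternative 2). Neither deviates — NE.
(β, s2) is not a NE: Row would switch to α (5 > 2).
No other cell survives both best-response checks, so there is 1 pure NE.

1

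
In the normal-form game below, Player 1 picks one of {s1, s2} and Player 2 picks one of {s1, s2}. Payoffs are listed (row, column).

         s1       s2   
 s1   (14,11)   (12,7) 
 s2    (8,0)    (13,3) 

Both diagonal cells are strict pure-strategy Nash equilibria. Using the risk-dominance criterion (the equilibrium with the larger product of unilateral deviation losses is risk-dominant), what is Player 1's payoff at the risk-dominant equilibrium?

At both s1: Player 1 loses 14 − 8 = 6 by deviating; Player 2 loses 11 − 7 = 4. Product = 6·4 = 24.
At both s2: Player 1 loses 13 − 12 = 1 by deviating; Player 2 loses 3 − 0 = 3. Product = 1·3 = 3.
24 > 3, so both s1 is risk-dominant. Player 1's payoff there is 14.

14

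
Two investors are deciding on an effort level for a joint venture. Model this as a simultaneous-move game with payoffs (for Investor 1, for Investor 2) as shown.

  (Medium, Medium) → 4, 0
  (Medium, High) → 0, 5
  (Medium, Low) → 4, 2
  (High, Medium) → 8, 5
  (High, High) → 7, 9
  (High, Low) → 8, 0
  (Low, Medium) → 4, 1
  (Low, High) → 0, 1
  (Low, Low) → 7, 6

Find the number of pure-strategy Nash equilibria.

Both High: Investor 1 gets 7 (best alternative 0); Investor 2 gets 9 (best alternative 5). Neither deviates — NE.
Both Low is not a NE: Investor 1 would switch to High (8 > 7).
No other cell survives both best-response checks, so there is 1 pure NE.

1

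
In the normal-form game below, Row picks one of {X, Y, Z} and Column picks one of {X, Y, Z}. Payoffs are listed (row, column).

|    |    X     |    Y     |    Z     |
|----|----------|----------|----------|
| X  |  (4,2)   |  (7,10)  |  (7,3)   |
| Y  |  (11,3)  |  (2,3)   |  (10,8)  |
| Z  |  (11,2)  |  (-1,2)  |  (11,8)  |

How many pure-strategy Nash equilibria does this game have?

(X, Y): Row gets 7 (best alternative 2); Column gets 10 (best alternative 3). Neither deviates — NE.
Both Z: Row gets 11 (best alternative 10); Column gets 8 (best alternative 2). Neither deviates — NE.
Both Y is not a NE: Row would switch to X (7 > 2).
No other cell survives both best-response checks, so there are 2 pure NE.

2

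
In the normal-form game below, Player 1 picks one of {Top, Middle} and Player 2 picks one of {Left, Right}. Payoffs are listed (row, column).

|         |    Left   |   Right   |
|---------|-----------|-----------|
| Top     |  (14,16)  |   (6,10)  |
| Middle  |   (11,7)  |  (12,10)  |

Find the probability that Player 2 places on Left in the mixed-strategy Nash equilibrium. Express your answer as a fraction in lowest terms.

2/3

Player 2's mix q on Left must make Player 1 indifferent between Top and Middle.
Player 1's payoff from Top: 14q + 6(1−q). From Middle: 11q + 12(1−q).
Set equal: 3q = 6(1−q) → q = 6/9 = 2/3.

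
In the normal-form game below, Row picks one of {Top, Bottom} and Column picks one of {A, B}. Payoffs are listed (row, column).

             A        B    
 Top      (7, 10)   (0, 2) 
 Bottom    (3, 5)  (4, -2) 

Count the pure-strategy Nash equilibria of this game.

(Top, A): Row gets 7 (best alternative 3); Column gets 10 (best alternative 2). Neither deviates — NE.
(Bottom, B) is not a NE: Column would switch to A (5 > -2).
No other cell survives both best-response checks, so there is 1 pure NE.

1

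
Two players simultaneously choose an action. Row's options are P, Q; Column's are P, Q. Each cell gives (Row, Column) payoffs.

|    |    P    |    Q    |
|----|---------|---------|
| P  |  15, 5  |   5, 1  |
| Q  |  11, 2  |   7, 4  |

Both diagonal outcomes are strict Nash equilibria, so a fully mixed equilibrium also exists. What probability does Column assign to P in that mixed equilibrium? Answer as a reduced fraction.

Column's mix q on P must make Row indifferent between P and Q.
Row's payoff from P: 15q + 5(1−q). From Q: 11q + 7(1−q).
Set equal: 4q = 2(1−q) → q = 2/6 = 1/3.

1/3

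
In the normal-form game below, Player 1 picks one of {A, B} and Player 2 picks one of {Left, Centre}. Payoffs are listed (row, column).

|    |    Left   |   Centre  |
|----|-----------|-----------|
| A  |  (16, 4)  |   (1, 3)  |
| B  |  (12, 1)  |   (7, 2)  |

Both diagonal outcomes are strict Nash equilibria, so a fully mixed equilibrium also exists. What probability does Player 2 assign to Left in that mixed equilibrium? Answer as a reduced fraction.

3/5

Player 2's mix q on Left must make Player 1 indifferent between A and B.
Player 1's payoff from A: 16q + 1(1−q). From B: 12q + 7(1−q).
Set equal: 4q = 6(1−q) → q = 6/10 = 3/5.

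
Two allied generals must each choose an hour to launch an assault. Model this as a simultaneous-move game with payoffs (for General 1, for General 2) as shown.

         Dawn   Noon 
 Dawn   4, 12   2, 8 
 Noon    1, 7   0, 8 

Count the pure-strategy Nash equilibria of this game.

Both Dawn: General 1 gets 4 (best alternative 1); General 2 gets 12 (best alternative 8). Neither deviates — NE.
Both Noon is not a NE: General 1 would switch to Dawn (2 > 0).
No other cell survives both best-response checks, so there is 1 pure NE.

1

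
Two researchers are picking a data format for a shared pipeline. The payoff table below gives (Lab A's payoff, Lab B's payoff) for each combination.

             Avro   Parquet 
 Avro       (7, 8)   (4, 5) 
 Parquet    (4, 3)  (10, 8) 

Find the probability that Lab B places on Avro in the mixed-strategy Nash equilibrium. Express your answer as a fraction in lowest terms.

2/3

Lab B's mix q on Avro must make Lab A indifferent between Avro and Parquet.
Lab A's payoff from Avro: 7q + 4(1−q). From Parquet: 4q + 10(1−q).
Set equal: 3q = 6(1−q) → q = 6/9 = 2/3.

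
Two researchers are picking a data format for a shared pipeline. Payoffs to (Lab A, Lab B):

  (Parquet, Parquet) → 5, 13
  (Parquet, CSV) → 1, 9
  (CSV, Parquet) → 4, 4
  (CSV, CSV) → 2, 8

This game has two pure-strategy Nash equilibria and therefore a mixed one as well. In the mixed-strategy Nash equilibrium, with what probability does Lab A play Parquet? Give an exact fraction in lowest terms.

1/2

Lab A's mix p on Parquet must make Lab B indifferent between Parquet and CSV.
Lab B's payoff from Parquet: 13p + 4(1−p). From CSV: 9p + 8(1−p).
Set equal: 4p = 4(1−p) → p = 4/8 = 1/2.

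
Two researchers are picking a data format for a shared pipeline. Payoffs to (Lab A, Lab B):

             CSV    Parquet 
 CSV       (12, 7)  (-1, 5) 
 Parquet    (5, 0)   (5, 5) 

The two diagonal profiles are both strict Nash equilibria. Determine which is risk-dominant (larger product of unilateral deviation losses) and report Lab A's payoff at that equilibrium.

5

At both CSV: Lab A loses 12 − 5 = 7 by deviating; Lab B loses 7 − 5 = 2. Product = 7·2 = 14.
At both Parquet: Lab A loses 5 − (-1) = 6 by deviating; Lab B loses 5 − 0 = 5. Product = 6·5 = 30.
30 > 14, so both Parquet is risk-dominant. Lab A's payoff there is 5.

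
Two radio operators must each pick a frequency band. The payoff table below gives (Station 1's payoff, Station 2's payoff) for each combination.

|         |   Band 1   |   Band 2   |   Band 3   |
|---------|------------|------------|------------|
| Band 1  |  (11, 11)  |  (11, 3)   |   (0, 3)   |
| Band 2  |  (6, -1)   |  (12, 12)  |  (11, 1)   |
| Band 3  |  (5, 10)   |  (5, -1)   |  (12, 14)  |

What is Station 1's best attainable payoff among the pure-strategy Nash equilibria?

Both Band 1 is a pure NE (Station 1: 11 ≥ 6; Station 2: 11 ≥ 3). Station 1 gets 11.
Both Band 2 is a pure NE (Station 1: 12 ≥ 11; Station 2: 12 ≥ 1). Station 1 gets 12.
Both Band 3 is a pure NE (Station 1: 12 ≥ 11; Station 2: 14 ≥ 10). Station 1 gets 12.
Every other cell has a profitable deviation for at least one player. Highest of {11, 12, 12} is 12.

12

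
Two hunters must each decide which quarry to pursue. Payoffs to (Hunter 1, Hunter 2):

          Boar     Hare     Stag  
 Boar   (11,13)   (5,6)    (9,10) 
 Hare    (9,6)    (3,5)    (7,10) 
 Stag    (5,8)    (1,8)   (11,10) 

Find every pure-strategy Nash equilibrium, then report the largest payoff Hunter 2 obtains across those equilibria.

13

Both Boar is a pure NE (Hunter 1: 11 ≥ 9; Hunter 2: 13 ≥ 10). Hunter 2 gets 13.
Both Stag is a pure NE (Hunter 1: 11 ≥ 9; Hunter 2: 10 ≥ 8). Hunter 2 gets 10.
Every other cell has a profitable deviation for at least one player. Highest of {13, 10} is 13.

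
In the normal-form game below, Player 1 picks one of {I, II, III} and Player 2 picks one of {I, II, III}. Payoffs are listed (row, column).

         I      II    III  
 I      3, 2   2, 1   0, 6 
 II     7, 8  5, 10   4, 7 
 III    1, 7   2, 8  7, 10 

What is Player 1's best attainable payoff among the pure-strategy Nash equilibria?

Both II is a pure NE (Player 1: 5 ≥ 2; Player 2: 10 ≥ 8). Player 1 gets 5.
Both III is a pure NE (Player 1: 7 ≥ 4; Player 2: 10 ≥ 8). Player 1 gets 7.
Every other cell has a profitable deviation for at least one player. Highest of {5, 7} is 7.

7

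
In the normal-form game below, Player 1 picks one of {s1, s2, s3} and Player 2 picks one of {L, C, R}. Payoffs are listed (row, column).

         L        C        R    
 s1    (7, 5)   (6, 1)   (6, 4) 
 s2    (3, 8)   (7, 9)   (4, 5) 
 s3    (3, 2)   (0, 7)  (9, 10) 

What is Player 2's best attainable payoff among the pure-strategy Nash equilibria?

(s1, L) is a pure NE (Player 1: 7 ≥ 3; Player 2: 5 ≥ 4). Player 2 gets 5.
(s2, C) is a pure NE (Player 1: 7 ≥ 6; Player 2: 9 ≥ 8). Player 2 gets 9.
(s3, R) is a pure NE (Player 1: 9 ≥ 6; Player 2: 10 ≥ 7). Player 2 gets 10.
Every other cell has a profitable deviation for at least one player. Highest of {5, 9, 10} is 10.

10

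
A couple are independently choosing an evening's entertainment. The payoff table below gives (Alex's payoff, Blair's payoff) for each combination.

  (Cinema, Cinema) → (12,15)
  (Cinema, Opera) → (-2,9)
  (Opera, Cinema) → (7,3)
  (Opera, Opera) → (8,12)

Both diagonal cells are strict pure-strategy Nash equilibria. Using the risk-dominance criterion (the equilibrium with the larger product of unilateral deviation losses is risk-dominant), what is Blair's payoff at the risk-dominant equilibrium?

12

At both Cinema: Alex loses 12 − 7 = 5 by deviating; Blair loses 15 − 9 = 6. Product = 5·6 = 30.
At both Opera: Alex loses 8 − (-2) = 10 by deviating; Blair loses 12 − 3 = 9. Product = 10·9 = 90.
90 > 30, so both Opera is risk-dominant. Blair's payoff there is 12.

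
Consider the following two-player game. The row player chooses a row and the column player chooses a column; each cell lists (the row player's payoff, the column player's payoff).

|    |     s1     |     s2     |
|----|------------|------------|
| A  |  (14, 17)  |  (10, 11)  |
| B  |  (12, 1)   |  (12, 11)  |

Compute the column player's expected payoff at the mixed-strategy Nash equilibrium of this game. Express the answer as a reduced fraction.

The row player mixes with probability p on A, chosen so the column player is indifferent: 17p + 1(1−p) = 11p + 11(1−p) gives p = 5/8.
The column player's expected payoff is 17·5/8 + 1·3/8 = 11.

11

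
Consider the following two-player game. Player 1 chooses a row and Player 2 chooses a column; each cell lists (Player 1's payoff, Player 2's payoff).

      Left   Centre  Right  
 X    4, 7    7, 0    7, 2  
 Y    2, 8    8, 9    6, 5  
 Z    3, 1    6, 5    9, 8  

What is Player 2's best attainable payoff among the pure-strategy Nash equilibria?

(X, Left) is a pure NE (Player 1: 4 ≥ 3; Player 2: 7 ≥ 2). Player 2 gets 7.
(Y, Centre) is a pure NE (Player 1: 8 ≥ 7; Player 2: 9 ≥ 8). Player 2 gets 9.
(Z, Right) is a pure NE (Player 1: 9 ≥ 7; Player 2: 8 ≥ 5). Player 2 gets 8.
Every other cell has a profitable deviation for at least one player. Highest of {7, 9, 8} is 9.

9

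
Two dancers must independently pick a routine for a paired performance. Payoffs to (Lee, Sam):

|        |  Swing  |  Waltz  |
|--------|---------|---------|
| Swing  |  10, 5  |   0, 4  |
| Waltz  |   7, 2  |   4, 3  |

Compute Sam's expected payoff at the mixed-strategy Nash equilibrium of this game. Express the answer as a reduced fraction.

Lee mixes with probability p on Swing, chosen so Sam is indifferent: 5p + 2(1−p) = 4p + 3(1−p) gives p = 1/2.
Sam's expected payoff is 5·1/2 + 2·1/2 = 7/2.

7/2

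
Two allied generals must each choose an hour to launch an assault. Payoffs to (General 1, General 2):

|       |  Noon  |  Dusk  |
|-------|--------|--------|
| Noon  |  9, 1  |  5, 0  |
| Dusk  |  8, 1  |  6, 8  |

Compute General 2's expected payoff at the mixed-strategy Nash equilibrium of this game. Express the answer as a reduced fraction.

General 1 mixes with probability p on Noon, chosen so General 2 is indifferent: 1p + 1(1−p) = 0p + 8(1−p) gives p = 7/8.
General 2's expected payoff is 1·7/8 + 1·1/8 = 1.

1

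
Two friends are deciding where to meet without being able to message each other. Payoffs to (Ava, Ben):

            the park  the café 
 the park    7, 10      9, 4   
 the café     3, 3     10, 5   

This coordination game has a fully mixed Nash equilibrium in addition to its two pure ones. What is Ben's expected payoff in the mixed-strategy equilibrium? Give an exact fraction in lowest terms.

19/4

Ava mixes with probability p on the park, chosen so Ben is indifferent: 10p + 3(1−p) = 4p + 5(1−p) gives p = 1/4.
Ben's expected payoff is 10·1/4 + 3·3/4 = 19/4.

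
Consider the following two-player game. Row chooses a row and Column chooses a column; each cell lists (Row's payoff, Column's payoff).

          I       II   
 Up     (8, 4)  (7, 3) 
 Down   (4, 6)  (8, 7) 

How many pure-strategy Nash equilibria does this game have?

(Up, I): Row gets 8 (best alternative 4); Column gets 4 (best alternative 3). Neither deviates — NE.
(Down, II): Row gets 8 (best alternative 7); Column gets 7 (best alternative 6). Neither deviates — NE.
(Down, I) is not a NE: Row would switch to Up (8 > 4).
No other cell survives both best-response checks, so there are 2 pure NE.

2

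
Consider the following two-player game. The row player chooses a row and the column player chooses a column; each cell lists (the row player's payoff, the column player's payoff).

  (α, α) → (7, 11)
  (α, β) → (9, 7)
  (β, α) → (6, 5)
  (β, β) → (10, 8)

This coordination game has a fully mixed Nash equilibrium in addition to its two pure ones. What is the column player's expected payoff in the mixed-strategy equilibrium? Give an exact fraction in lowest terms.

The row player mixes with probability p on α, chosen so the column player is indifferent: 11p + 5(1−p) = 7p + 8(1−p) gives p = 3/7.
The column player's expected payoff is 11·3/7 + 5·4/7 = 53/7.

53/7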